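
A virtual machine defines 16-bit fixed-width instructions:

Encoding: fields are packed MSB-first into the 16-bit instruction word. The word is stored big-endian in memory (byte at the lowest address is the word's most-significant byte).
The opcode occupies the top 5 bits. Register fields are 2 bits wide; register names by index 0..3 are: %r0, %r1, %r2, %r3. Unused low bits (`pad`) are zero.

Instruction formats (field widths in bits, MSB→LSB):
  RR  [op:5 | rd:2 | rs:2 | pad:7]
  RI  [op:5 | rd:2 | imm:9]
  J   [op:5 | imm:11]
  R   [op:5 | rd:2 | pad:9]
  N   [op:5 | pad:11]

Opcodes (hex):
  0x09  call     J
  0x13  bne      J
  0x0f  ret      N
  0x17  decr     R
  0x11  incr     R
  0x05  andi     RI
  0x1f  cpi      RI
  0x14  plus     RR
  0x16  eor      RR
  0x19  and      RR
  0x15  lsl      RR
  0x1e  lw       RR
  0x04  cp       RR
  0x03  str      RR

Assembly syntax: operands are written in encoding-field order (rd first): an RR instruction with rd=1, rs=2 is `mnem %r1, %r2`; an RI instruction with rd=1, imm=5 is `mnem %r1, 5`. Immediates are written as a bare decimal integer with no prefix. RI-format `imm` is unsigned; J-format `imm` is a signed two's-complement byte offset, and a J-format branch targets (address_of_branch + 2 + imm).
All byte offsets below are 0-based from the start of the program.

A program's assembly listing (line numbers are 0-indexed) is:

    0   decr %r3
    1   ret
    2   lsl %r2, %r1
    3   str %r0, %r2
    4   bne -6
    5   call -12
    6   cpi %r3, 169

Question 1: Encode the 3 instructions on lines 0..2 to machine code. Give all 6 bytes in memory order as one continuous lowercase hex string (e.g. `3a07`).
be007800ac80

0. decr fields op=0x17:5|rd=3:2|pad=0:9 → word be00h → be 00
1. ret fields op=0xf:5|pad=0:11 → word 7800h → 78 00
2. lsl fields op=0x15:5|rd=2:2|rs=1:2|pad=0:7 → word ac80h → ac 80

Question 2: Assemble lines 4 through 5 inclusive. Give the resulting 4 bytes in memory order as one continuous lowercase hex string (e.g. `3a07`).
9ffa4ff4

line 4 (bne): pack op=0x13:5|imm=-6:11 = 0x9ffa; big→ 9f fa
line 5 (call): pack op=0x9:5|imm=-12:11 = 0x4ff4; big→ 4f f4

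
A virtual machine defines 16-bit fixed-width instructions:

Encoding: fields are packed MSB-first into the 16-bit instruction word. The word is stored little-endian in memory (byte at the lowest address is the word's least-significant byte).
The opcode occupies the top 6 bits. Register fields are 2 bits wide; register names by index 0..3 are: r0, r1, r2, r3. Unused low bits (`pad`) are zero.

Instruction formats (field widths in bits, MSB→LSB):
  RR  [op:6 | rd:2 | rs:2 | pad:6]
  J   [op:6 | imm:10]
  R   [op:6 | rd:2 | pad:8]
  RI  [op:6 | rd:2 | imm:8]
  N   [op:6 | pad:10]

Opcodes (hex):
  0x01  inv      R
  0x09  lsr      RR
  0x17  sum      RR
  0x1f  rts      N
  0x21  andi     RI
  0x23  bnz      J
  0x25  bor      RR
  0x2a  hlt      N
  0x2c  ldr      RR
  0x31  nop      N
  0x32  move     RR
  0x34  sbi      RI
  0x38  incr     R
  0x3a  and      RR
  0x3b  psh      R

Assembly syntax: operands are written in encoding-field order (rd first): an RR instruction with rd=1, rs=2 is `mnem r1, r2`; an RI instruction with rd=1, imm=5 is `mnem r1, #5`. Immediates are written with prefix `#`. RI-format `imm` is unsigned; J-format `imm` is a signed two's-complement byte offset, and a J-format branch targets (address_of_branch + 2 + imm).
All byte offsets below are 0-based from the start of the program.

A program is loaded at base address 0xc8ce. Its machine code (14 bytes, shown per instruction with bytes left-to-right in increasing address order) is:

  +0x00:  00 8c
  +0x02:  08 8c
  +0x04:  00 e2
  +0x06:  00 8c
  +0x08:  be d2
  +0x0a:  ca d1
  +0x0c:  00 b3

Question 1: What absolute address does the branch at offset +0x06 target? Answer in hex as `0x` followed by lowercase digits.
[06] 00 8c → 0x8c00
  top 6b → 0x23 → bnz [J]
  imm@[9:0]=0x0 ⇒ #0
  target = base 0xc8ce + off 0x06 + 2 + imm 0 = 0xc8d6

0xc8d6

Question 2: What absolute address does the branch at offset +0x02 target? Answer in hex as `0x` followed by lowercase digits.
0xc8da

@+02  little-endian(08 8c) = 0x8c08
  top 6b → 0x23 → bnz [J]
  imm: (w>>0)&0x3ff=0x8 → #8
  target = base 0xc8ce + off 0x02 + 2 + imm 8 = 0xc8da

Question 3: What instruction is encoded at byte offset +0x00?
bnz #0

off 0x00: read 00 8c as little → 0x8c00
  top 6b → 0x23 → bnz [J]
  [9:0] imm=0 = #0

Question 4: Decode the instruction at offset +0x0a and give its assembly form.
off 0x0a: read ca d1 as little → 0xd1ca
  opcode bits[15:10]=0x34: sbi/RI
  [9:8] rd=1 = r1
  [7:0] imm=202 = #202

sbi r1, #202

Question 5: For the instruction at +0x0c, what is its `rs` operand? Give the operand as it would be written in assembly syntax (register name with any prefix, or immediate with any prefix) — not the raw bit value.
+0x0c: 00 b3 ⇒ word 0xb300 (little)
  op=0xb300>>10=0x2c ⇒ ldr (RR)
  rd: (w>>8)&0x3=0x3 → r3
  rs: (w>>6)&0x3=0x0 → r0

r0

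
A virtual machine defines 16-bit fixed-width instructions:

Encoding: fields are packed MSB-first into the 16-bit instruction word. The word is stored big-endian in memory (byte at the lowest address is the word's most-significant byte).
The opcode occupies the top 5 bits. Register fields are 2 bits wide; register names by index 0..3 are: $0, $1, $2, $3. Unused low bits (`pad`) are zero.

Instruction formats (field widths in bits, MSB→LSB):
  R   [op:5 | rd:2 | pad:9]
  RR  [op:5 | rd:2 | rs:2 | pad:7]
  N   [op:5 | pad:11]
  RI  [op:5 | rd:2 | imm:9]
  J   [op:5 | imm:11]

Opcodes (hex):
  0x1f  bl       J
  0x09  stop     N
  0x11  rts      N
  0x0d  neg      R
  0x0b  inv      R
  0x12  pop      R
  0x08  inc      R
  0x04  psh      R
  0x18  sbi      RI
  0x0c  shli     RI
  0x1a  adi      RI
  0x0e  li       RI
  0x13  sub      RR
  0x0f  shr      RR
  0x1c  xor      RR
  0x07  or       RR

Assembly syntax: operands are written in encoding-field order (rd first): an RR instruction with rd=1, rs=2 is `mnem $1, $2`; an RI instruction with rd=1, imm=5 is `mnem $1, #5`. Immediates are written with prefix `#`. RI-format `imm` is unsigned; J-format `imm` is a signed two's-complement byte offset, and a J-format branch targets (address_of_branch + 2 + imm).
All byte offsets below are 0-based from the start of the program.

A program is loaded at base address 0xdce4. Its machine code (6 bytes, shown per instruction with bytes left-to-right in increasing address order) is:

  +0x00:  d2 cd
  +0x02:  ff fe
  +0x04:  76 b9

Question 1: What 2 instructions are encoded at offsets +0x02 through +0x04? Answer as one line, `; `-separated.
@+02  big-endian(ff fe) = 0xfffe
  op=0xfffe>>11=0x1f ⇒ bl (J)
  imm@[10:0]=0x7fe (s11→-2) ⇒ #-2
@+04  big-endian(76 b9) = 0x76b9
  op=0x76b9>>11=0xe ⇒ li (RI)
  rd@[10:9]=0x3 ⇒ $3
  imm@[8:0]=0xb9 ⇒ #185

bl #-2; li $3, #185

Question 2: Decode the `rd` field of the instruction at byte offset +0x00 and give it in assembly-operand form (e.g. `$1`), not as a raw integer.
off 0x00: read d2 cd as big → 0xd2cd
  top 5b → 0x1a → adi [RI]
  [10:9] rd=1 = $1
  [8:0] imm=205 = #205

$1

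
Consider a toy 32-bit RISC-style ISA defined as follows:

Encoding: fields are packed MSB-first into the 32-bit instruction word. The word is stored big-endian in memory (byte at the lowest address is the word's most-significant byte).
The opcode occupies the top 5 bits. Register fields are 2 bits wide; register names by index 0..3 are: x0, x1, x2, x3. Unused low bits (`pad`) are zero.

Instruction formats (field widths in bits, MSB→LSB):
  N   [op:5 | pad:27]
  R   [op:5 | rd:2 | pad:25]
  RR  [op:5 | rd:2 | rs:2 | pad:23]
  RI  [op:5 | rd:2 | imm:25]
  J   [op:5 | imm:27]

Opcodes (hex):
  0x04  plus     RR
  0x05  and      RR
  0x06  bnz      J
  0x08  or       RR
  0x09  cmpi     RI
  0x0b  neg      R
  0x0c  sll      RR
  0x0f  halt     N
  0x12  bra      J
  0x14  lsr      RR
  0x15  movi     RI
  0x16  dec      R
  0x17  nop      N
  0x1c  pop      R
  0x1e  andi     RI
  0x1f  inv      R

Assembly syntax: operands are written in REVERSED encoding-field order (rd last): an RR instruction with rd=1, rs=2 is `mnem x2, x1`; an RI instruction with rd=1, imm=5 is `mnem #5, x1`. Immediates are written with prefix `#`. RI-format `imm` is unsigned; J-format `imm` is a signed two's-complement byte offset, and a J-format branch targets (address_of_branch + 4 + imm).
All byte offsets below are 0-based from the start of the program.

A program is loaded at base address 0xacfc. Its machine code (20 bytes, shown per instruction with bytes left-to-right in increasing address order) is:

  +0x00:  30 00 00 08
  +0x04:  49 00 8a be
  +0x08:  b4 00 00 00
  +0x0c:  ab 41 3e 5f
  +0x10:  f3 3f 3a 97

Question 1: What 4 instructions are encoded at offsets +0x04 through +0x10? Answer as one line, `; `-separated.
+0x04: 49 00 8a be ⇒ word 0x49008abe (big)
  top 5b → 0x9 → cmpi [RI]
  rd: (w>>25)&0x3=0x0 → x0
  imm: (w>>0)&0x1ffffff=0x1008abe → #16812734
+0x08: b4 00 00 00 ⇒ word 0xb4000000 (big)
  top 5b → 0x16 → dec [R]
  rd: (w>>25)&0x3=0x2 → x2
+0x0c: ab 41 3e 5f ⇒ word 0xab413e5f (big)
  top 5b → 0x15 → movi [RI]
  rd: (w>>25)&0x3=0x1 → x1
  imm: (w>>0)&0x1ffffff=0x1413e5f → #21053023
+0x10: f3 3f 3a 97 ⇒ word 0xf33f3a97 (big)
  top 5b → 0x1e → andi [RI]
  rd: (w>>25)&0x3=0x1 → x1
  imm: (w>>0)&0x1ffffff=0x13f3a97 → #20920983

cmpi #16812734, x0; dec x2; movi #21053023, x1; andi #20920983, x1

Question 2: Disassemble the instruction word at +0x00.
bnz #8

+0x00: 30 00 00 08 ⇒ word 0x30000008 (big)
  top 5b → 0x6 → bnz [J]
  [26:0] imm=8 = #8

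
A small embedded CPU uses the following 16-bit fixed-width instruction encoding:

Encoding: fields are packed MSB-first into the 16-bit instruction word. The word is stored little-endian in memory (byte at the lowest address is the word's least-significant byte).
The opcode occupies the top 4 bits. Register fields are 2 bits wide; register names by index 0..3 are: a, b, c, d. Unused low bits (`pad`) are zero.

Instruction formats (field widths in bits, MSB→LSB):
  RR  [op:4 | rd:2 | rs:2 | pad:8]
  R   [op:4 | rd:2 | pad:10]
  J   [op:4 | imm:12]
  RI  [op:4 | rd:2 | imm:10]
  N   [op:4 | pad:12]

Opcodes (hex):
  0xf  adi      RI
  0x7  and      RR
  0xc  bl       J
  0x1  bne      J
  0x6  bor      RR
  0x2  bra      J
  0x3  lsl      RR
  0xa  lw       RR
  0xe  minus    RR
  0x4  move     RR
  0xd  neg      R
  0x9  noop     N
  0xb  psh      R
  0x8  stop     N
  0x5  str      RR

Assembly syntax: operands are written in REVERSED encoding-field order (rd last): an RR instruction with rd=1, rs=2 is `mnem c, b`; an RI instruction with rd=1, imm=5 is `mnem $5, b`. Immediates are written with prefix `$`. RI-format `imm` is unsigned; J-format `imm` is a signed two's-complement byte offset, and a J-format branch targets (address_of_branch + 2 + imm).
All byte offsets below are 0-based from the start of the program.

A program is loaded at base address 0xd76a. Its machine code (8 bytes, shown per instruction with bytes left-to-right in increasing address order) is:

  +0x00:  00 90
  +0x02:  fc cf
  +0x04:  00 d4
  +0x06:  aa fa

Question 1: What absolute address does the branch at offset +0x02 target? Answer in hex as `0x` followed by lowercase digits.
@+02  little-endian(fc cf) = 0xcffc
  opcode bits[15:12]=0xc: bl/J
  imm@[11:0]=0xffc (s12→-4) ⇒ $-4
  target = base 0xd76a + off 0x02 + 2 + imm -4 = 0xd76a

0xd76a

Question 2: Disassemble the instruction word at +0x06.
adi $682, c

[06] aa fa → 0xfaaa
  op=0xfaaa>>12=0xf ⇒ adi (RI)
  rd@[11:10]=0x2 ⇒ c
  imm@[9:0]=0x2aa ⇒ $682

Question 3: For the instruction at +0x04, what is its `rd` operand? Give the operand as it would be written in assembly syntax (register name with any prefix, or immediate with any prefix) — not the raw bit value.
b

@+04  little-endian(00 d4) = 0xd400
  top 4b → 0xd → neg [R]
  [11:10] rd=1 = b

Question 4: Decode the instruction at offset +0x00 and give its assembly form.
noop

+0x00: 00 90 ⇒ word 0x9000 (little)
  op=0x9000>>12=0x9 ⇒ noop (N)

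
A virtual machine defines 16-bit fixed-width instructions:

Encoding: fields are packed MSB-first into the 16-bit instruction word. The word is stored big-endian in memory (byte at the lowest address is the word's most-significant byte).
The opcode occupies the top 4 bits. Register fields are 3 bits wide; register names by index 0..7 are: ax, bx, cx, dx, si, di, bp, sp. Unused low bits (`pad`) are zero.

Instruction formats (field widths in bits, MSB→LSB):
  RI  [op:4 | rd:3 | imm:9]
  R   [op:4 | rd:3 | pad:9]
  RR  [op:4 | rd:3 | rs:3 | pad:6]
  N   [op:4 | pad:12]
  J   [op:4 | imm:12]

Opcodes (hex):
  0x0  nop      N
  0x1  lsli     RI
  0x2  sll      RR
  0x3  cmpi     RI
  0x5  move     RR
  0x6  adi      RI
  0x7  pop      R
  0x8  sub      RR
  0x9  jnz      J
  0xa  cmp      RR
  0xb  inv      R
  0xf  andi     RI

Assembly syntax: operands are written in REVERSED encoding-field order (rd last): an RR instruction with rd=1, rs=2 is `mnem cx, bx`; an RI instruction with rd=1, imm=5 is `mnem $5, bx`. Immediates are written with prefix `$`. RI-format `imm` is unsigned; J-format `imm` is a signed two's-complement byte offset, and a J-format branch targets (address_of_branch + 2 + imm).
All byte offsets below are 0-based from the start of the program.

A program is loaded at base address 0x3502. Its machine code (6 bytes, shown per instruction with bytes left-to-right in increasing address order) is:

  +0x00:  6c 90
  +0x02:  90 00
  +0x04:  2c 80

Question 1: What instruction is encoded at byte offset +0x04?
sll cx, bp

+0x04: 2c 80 ⇒ word 0x2c80 (big)
  op=0x2c80>>12=0x2 ⇒ sll (RR)
  rd: (w>>9)&0x7=0x6 → bp
  rs: (w>>6)&0x7=0x2 → cx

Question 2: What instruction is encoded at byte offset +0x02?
jnz $0

[02] 90 00 → 0x9000
  top 4b → 0x9 → jnz [J]
  imm@[11:0]=0x0 ⇒ $0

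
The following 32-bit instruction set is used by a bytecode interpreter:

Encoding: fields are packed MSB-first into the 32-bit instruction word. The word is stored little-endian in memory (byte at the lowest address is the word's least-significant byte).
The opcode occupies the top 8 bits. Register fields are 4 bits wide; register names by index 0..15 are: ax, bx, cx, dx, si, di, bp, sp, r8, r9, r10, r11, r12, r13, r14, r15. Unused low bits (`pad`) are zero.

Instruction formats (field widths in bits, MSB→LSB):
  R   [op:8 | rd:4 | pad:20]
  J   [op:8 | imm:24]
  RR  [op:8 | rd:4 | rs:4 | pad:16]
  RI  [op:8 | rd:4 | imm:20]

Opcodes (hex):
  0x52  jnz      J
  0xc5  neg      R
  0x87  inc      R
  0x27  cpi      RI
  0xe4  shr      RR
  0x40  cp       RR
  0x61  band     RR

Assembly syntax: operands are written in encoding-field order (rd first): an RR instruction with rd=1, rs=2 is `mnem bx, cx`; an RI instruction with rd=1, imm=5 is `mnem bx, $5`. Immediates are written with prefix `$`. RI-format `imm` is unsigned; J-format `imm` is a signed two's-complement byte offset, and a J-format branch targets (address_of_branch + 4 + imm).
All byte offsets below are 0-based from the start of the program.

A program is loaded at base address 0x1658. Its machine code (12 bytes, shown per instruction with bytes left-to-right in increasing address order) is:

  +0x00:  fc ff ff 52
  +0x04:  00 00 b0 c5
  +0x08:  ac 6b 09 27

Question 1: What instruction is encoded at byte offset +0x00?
@+00  little-endian(fc ff ff 52) = 0x52fffffc
  op=0x52fffffc>>24=0x52 ⇒ jnz (J)
  imm@[23:0]=0xfffffc (s24→-4) ⇒ $-4

jnz $-4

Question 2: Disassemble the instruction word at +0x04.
[04] 00 00 b0 c5 → 0xc5b00000
  op=0xc5b00000>>24=0xc5 ⇒ neg (R)
  rd: (w>>20)&0xf=0xb → r11

neg r11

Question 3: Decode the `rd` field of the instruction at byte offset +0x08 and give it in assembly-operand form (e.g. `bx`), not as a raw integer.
off 0x08: read ac 6b 09 27 as little → 0x27096bac
  top 8b → 0x27 → cpi [RI]
  [23:20] rd=0 = ax
  [19:0] imm=617388 = $617388

ax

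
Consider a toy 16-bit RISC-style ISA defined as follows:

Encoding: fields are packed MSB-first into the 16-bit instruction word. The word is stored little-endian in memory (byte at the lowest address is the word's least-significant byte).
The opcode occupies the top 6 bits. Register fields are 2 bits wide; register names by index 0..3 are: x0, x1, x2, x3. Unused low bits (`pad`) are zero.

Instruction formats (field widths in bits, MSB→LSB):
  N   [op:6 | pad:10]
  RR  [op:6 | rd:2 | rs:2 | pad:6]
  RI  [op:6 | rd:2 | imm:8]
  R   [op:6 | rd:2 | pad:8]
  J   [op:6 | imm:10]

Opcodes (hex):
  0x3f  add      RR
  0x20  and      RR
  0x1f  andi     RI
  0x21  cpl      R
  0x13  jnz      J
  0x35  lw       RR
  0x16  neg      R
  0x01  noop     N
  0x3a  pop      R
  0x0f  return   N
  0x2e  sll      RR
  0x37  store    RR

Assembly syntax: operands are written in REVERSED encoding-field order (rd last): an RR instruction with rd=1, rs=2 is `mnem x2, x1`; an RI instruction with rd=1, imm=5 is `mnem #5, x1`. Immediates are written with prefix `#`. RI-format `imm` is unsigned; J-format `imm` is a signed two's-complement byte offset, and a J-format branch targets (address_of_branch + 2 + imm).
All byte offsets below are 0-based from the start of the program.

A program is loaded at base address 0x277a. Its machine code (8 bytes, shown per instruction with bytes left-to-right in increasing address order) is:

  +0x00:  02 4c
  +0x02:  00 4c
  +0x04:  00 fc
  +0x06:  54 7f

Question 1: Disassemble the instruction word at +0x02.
jnz #0

@+02  little-endian(00 4c) = 0x4c00
  top 6b → 0x13 → jnz [J]
  imm: (w>>0)&0x3ff=0x0 → #0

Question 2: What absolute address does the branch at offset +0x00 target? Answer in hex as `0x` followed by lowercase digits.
0x277e

@+00  little-endian(02 4c) = 0x4c02
  op=0x4c02>>10=0x13 ⇒ jnz (J)
  imm: (w>>0)&0x3ff=0x2 → #2
  target = base 0x277a + off 0x00 + 2 + imm 2 = 0x277e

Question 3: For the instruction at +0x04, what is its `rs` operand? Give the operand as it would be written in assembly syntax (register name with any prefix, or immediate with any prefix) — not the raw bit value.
+0x04: 00 fc ⇒ word 0xfc00 (little)
  top 6b → 0x3f → add [RR]
  [9:8] rd=0 = x0
  [7:6] rs=0 = x0

x0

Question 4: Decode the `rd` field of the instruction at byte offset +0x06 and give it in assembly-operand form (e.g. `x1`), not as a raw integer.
@+06  little-endian(54 7f) = 0x7f54
  top 6b → 0x1f → andi [RI]
  rd: (w>>8)&0x3=0x3 → x3
  imm: (w>>0)&0xff=0x54 → #84

x3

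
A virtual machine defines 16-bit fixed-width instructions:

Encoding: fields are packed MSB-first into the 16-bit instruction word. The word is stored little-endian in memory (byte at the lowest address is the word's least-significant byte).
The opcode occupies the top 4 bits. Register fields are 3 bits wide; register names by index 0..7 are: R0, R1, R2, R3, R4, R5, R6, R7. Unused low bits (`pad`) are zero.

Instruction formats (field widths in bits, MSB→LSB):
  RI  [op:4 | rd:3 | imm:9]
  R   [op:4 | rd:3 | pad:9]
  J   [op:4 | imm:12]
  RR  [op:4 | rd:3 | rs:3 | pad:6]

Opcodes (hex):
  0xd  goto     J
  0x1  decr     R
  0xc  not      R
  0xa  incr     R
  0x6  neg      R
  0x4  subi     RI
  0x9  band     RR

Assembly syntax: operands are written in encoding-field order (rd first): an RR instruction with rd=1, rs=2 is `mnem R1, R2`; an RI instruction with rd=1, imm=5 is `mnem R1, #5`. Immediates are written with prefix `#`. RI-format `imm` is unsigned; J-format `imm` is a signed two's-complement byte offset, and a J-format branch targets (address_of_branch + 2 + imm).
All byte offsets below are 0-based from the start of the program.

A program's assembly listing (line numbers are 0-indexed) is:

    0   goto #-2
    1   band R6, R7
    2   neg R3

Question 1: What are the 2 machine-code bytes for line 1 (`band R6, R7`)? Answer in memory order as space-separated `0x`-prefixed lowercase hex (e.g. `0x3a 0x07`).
0xc0 0x9d

1. band fields op=0x9:4|rd=6:3|rs=7:3|pad=0:6 → word 9dc0h → c0 9d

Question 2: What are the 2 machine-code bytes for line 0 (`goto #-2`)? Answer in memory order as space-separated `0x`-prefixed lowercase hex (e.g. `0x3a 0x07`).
0xfe 0xdf

0. goto fields op=0xd:4|imm=-2:12 → word dffeh → fe df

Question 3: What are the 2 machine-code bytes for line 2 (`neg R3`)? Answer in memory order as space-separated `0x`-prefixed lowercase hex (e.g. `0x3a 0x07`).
2. neg fields op=0x6:4|rd=3:3|pad=0:9 → word 6600h → 00 66

0x00 0x66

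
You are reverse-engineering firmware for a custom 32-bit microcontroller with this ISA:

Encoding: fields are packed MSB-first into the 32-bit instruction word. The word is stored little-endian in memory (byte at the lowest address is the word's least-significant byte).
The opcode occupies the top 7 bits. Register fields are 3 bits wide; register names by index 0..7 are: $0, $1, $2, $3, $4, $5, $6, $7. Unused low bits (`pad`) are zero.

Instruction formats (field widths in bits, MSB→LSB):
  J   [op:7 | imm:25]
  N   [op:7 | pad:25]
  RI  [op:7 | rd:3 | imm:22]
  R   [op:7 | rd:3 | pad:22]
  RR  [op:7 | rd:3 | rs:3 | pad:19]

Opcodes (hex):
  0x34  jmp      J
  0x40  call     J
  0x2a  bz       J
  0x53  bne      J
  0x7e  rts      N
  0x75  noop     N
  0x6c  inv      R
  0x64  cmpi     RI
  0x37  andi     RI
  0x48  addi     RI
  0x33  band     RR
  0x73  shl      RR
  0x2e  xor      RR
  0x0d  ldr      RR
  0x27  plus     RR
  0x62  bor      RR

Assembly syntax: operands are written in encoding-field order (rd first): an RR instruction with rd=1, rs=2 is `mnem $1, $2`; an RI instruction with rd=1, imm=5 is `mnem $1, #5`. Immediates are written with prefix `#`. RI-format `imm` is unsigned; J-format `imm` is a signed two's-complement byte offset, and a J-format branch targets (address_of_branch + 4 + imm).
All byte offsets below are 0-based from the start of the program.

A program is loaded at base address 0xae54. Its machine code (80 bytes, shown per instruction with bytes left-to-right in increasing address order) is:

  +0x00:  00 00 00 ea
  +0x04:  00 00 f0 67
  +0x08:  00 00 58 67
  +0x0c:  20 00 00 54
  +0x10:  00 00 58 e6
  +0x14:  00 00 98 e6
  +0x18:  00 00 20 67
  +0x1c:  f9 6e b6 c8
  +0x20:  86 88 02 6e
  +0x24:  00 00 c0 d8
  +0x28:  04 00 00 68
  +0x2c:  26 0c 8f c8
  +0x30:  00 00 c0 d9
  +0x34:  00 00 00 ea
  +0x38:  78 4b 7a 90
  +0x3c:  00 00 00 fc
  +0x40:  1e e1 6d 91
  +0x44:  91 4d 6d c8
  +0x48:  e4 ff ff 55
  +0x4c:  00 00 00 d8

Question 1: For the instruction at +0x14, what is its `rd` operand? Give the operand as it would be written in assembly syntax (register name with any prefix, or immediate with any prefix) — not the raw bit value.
[14] 00 00 98 e6 → 0xe6980000
  top 7b → 0x73 → shl [RR]
  rd: (w>>22)&0x7=0x2 → $2
  rs: (w>>19)&0x7=0x3 → $3

$2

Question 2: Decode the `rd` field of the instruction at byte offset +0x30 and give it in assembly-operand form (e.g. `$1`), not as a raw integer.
+0x30: 00 00 c0 d9 ⇒ word 0xd9c00000 (little)
  op=0xd9c00000>>25=0x6c ⇒ inv (R)
  [24:22] rd=7 = $7

$7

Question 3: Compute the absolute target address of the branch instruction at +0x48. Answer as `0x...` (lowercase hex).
off 0x48: read e4 ff ff 55 as little → 0x55ffffe4
  top 7b → 0x2a → bz [J]
  imm@[24:0]=0x1ffffe4 (s25→-28) ⇒ #-28
  target = base 0xae54 + off 0x48 + 4 + imm -28 = 0xae84

0xae84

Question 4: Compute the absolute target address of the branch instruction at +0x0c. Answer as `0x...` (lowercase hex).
+0x0c: 20 00 00 54 ⇒ word 0x54000020 (little)
  top 7b → 0x2a → bz [J]
  [24:0] imm=32 = #32
  target = base 0xae54 + off 0x0c + 4 + imm 32 = 0xae84

0xae84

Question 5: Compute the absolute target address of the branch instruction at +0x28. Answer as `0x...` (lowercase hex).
0xae84

off 0x28: read 04 00 00 68 as little → 0x68000004
  opcode bits[31:25]=0x34: jmp/J
  [24:0] imm=4 = #4
  target = base 0xae54 + off 0x28 + 4 + imm 4 = 0xae84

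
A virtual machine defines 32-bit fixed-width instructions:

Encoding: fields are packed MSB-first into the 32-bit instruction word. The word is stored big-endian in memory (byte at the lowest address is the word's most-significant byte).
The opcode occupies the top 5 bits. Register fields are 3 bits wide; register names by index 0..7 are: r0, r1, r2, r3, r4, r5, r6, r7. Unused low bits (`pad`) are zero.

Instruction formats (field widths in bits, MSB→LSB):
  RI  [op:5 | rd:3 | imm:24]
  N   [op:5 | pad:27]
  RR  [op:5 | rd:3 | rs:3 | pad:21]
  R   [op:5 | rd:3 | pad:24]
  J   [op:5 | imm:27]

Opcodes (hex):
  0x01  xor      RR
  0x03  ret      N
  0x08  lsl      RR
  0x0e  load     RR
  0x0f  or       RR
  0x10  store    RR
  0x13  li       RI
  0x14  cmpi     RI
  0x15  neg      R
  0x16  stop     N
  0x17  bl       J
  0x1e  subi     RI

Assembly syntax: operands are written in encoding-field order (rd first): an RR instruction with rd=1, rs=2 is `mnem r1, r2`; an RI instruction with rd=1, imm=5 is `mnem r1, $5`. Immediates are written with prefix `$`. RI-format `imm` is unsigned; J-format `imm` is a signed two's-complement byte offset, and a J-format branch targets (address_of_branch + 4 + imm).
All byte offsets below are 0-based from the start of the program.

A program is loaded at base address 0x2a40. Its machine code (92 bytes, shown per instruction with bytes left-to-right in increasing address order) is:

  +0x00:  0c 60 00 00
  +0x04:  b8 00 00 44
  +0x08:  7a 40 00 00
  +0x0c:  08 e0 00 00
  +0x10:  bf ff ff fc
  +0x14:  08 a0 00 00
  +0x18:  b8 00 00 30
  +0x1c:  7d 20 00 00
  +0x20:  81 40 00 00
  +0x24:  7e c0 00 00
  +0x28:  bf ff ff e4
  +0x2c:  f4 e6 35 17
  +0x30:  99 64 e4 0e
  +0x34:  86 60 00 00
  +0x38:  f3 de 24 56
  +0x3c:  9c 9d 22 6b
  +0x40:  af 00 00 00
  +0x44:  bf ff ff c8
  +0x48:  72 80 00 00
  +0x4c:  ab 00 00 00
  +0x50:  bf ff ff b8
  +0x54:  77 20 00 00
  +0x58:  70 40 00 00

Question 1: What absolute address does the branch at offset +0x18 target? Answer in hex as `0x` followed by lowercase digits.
0x2a8c

@+18  big-endian(b8 00 00 30) = 0xb8000030
  opcode bits[31:27]=0x17: bl/J
  imm: (w>>0)&0x7ffffff=0x30 → $48
  target = base 0x2a40 + off 0x18 + 4 + imm 48 = 0x2a8c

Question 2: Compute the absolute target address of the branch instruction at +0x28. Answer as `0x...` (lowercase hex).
+0x28: bf ff ff e4 ⇒ word 0xbfffffe4 (big)
  op=0xbfffffe4>>27=0x17 ⇒ bl (J)
  imm@[26:0]=0x7ffffe4 (s27→-28) ⇒ $-28
  target = base 0x2a40 + off 0x28 + 4 + imm -28 = 0x2a50

0x2a50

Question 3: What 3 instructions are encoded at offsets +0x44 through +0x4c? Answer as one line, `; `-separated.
+0x44: bf ff ff c8 ⇒ word 0xbfffffc8 (big)
  top 5b → 0x17 → bl [J]
  imm: (w>>0)&0x7ffffff=0x7ffffc8 (s27→-56) → $-56
+0x48: 72 80 00 00 ⇒ word 0x72800000 (big)
  top 5b → 0xe → load [RR]
  rd: (w>>24)&0x7=0x2 → r2
  rs: (w>>21)&0x7=0x4 → r4
+0x4c: ab 00 00 00 ⇒ word 0xab000000 (big)
  top 5b → 0x15 → neg [R]
  rd: (w>>24)&0x7=0x3 → r3

bl $-56; load r2, r4; neg r3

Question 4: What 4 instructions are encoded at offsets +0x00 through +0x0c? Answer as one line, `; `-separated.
xor r4, r3; bl $68; or r2, r2; xor r0, r7

@+00  big-endian(0c 60 00 00) = 0x0c600000
  opcode bits[31:27]=0x1: xor/RR
  rd@[26:24]=0x4 ⇒ r4
  rs@[23:21]=0x3 ⇒ r3
@+04  big-endian(b8 00 00 44) = 0xb8000044
  opcode bits[31:27]=0x17: bl/J
  imm@[26:0]=0x44 ⇒ $68
@+08  big-endian(7a 40 00 00) = 0x7a400000
  opcode bits[31:27]=0xf: or/RR
  rd@[26:24]=0x2 ⇒ r2
  rs@[23:21]=0x2 ⇒ r2
@+0c  big-endian(08 e0 00 00) = 0x08e00000
  opcode bits[31:27]=0x1: xor/RR
  rd@[26:24]=0x0 ⇒ r0
  rs@[23:21]=0x7 ⇒ r7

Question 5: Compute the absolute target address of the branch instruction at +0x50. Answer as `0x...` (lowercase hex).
[50] bf ff ff b8 → 0xbfffffb8
  op=0xbfffffb8>>27=0x17 ⇒ bl (J)
  [26:0] imm=134217656 (s27→-72) = $-72
  target = base 0x2a40 + off 0x50 + 4 + imm -72 = 0x2a4c

0x2a4c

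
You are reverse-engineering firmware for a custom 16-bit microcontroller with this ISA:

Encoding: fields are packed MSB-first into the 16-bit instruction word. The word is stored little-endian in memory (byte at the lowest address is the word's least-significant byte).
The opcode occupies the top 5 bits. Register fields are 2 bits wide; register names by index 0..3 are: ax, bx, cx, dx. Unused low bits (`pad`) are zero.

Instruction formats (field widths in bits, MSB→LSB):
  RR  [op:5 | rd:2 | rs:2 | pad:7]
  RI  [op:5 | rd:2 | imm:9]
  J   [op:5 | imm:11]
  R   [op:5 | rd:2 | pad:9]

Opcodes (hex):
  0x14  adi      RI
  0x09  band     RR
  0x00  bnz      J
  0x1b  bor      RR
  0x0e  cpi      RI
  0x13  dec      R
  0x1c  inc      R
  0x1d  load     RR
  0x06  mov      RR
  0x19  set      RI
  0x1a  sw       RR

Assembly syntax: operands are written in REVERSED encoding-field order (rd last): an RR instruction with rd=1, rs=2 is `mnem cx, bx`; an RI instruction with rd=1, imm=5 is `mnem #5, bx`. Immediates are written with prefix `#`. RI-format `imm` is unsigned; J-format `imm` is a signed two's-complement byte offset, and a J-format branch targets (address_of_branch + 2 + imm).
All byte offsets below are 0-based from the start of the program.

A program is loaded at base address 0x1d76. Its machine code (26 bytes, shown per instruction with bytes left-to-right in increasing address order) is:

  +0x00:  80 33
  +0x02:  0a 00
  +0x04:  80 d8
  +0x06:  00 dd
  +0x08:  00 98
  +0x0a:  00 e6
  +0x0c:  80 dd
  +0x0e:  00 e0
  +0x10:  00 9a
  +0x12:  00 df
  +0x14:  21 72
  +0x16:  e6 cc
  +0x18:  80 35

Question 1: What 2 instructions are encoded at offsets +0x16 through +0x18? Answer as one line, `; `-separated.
set #230, cx; mov dx, cx

+0x16: e6 cc ⇒ word 0xcce6 (little)
  opcode bits[15:11]=0x19: set/RI
  [10:9] rd=2 = cx
  [8:0] imm=230 = #230
+0x18: 80 35 ⇒ word 0x3580 (little)
  opcode bits[15:11]=0x6: mov/RR
  [10:9] rd=2 = cx
  [8:7] rs=3 = dx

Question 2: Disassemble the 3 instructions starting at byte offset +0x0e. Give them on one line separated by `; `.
inc ax; dec bx; bor cx, dx

+0x0e: 00 e0 ⇒ word 0xe000 (little)
  top 5b → 0x1c → inc [R]
  rd: (w>>9)&0x3=0x0 → ax
+0x10: 00 9a ⇒ word 0x9a00 (little)
  top 5b → 0x13 → dec [R]
  rd: (w>>9)&0x3=0x1 → bx
+0x12: 00 df ⇒ word 0xdf00 (little)
  top 5b → 0x1b → bor [RR]
  rd: (w>>9)&0x3=0x3 → dx
  rs: (w>>7)&0x3=0x2 → cx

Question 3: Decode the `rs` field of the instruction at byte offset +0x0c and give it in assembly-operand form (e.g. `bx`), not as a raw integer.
off 0x0c: read 80 dd as little → 0xdd80
  opcode bits[15:11]=0x1b: bor/RR
  rd: (w>>9)&0x3=0x2 → cx
  rs: (w>>7)&0x3=0x3 → dx

dx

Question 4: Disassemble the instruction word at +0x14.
cpi #33, bx

@+14  little-endian(21 72) = 0x7221
  opcode bits[15:11]=0xe: cpi/RI
  [10:9] rd=1 = bx
  [8:0] imm=33 = #33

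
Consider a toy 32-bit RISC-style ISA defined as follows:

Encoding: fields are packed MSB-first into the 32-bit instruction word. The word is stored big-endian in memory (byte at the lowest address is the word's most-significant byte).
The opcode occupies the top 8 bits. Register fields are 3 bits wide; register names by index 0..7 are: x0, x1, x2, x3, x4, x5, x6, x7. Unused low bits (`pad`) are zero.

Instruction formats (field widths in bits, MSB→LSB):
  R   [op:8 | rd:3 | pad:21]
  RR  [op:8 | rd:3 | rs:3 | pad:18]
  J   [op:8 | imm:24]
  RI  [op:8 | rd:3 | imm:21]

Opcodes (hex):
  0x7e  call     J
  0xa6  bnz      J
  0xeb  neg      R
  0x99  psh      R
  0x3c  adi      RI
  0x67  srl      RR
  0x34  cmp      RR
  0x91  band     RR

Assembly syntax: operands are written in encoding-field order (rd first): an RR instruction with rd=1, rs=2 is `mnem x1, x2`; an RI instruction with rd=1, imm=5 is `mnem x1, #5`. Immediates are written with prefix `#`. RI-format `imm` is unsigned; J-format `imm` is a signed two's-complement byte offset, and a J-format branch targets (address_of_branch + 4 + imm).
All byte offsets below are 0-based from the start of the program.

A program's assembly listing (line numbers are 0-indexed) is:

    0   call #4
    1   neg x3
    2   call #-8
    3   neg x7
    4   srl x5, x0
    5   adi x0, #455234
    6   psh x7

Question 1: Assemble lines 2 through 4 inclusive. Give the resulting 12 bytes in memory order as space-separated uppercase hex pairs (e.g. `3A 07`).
L2: call op=0x7e:8|imm=-8:24 ⇒ 0x7efffff8 ⇒ big 7e ff ff f8
L3: neg op=0xeb:8|rd=7:3|pad=0:21 ⇒ 0xebe00000 ⇒ big eb e0 00 00
L4: srl op=0x67:8|rd=5:3|rs=0:3|pad=0:18 ⇒ 0x67a00000 ⇒ big 67 a0 00 00

7E FF FF F8 EB E0 00 00 67 A0 00 00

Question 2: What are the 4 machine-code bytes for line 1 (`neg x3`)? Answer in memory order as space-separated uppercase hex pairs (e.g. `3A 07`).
EB 60 00 00

L1: neg op=0xeb:8|rd=3:3|pad=0:21 ⇒ 0xeb600000 ⇒ big eb 60 00 00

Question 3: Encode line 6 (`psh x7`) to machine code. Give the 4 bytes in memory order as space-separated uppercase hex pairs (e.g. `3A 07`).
99 E0 00 00

6. psh fields op=0x99:8|rd=7:3|pad=0:21 → word 99e00000h → 99 e0 00 00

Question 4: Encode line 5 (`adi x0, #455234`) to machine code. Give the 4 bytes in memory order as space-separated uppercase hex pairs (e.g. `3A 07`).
3C 06 F2 42

5. adi fields op=0x3c:8|rd=0:3|imm=455234:21 → word 3c06f242h → 3c 06 f2 42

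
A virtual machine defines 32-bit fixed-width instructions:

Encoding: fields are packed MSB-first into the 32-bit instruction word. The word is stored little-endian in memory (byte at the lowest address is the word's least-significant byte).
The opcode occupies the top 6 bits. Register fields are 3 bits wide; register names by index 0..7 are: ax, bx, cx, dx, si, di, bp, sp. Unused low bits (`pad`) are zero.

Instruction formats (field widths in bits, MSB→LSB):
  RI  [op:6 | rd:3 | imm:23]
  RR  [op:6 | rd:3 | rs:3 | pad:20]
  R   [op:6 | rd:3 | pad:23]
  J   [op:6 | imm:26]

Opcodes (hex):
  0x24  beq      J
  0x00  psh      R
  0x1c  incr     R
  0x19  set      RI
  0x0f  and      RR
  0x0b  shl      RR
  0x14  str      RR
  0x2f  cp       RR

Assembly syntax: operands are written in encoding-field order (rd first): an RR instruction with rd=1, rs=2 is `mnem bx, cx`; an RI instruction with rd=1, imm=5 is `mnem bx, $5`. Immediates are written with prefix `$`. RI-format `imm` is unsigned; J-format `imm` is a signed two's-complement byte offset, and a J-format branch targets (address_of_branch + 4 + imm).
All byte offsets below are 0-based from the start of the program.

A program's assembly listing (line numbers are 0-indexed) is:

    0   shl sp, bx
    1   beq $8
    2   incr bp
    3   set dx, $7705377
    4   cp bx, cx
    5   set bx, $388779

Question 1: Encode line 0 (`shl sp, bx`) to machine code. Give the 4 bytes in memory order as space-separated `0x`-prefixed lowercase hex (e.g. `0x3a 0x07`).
0x00 0x00 0x90 0x2f

0. shl fields op=0xb:6|rd=7:3|rs=1:3|pad=0:20 → word 2f900000h → 00 00 90 2f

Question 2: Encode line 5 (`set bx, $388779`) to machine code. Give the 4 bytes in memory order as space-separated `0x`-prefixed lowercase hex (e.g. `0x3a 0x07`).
0xab 0xee 0x85 0x64

L5: set op=0x19:6|rd=1:3|imm=388779:23 ⇒ 0x6485eeab ⇒ little ab ee 85 64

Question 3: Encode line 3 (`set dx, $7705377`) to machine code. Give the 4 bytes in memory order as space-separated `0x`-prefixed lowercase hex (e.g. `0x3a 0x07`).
0x21 0x93 0xf5 0x65

3. set fields op=0x19:6|rd=3:3|imm=7705377:23 → word 65f59321h → 21 93 f5 65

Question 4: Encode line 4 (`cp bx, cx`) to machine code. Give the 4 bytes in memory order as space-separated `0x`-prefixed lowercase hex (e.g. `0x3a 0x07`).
4. cp fields op=0x2f:6|rd=1:3|rs=2:3|pad=0:20 → word bca00000h → 00 00 a0 bc

0x00 0x00 0xa0 0xbc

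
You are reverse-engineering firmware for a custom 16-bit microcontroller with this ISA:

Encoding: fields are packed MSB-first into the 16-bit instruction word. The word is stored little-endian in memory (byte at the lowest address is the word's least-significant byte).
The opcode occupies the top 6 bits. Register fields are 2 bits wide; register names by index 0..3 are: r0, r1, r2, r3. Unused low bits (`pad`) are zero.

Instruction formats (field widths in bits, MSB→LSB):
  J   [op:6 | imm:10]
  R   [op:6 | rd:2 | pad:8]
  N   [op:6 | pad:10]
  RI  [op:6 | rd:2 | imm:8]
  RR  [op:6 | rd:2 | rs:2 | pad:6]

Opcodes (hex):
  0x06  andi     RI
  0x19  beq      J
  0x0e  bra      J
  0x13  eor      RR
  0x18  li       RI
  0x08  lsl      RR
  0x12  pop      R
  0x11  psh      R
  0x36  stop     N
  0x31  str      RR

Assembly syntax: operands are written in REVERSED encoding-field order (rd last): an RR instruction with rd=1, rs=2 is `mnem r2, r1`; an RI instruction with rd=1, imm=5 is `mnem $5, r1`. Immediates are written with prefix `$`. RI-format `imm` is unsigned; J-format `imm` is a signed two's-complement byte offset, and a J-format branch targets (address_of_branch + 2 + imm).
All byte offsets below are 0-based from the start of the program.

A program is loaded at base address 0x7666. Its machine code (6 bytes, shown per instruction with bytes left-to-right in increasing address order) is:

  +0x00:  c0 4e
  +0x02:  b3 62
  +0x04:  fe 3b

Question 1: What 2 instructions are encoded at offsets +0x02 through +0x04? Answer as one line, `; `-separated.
+0x02: b3 62 ⇒ word 0x62b3 (little)
  top 6b → 0x18 → li [RI]
  [9:8] rd=2 = r2
  [7:0] imm=179 = $179
+0x04: fe 3b ⇒ word 0x3bfe (little)
  top 6b → 0xe → bra [J]
  [9:0] imm=1022 (s10→-2) = $-2

li $179, r2; bra $-2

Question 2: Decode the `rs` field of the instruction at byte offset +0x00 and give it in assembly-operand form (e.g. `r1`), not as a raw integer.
r3

+0x00: c0 4e ⇒ word 0x4ec0 (little)
  op=0x4ec0>>10=0x13 ⇒ eor (RR)
  [9:8] rd=2 = r2
  [7:6] rs=3 = r3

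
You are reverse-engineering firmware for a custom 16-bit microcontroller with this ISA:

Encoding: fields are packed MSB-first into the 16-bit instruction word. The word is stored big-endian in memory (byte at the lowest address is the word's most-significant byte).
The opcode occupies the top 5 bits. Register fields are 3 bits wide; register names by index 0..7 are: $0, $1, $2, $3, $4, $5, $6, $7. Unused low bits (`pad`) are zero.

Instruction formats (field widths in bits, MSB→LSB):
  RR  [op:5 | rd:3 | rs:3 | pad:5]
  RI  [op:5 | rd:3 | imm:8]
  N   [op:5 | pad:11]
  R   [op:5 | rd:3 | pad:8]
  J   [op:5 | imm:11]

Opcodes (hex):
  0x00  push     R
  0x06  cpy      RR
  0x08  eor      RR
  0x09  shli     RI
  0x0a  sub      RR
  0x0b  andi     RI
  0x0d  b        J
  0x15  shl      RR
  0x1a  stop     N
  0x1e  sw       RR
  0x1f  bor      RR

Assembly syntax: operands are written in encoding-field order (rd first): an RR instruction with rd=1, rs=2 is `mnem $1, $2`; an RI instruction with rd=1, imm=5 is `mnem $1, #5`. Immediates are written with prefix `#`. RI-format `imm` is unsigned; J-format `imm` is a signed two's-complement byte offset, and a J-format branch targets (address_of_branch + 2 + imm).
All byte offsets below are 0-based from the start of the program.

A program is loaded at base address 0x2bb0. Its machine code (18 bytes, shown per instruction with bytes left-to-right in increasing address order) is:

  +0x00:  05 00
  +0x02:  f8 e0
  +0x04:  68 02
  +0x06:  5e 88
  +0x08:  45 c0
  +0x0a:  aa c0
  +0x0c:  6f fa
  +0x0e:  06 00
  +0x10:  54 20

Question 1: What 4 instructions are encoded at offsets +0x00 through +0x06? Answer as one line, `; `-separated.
push $5; bor $0, $7; b #2; andi $6, #136

off 0x00: read 05 00 as big → 0x0500
  top 5b → 0x0 → push [R]
  rd@[10:8]=0x5 ⇒ $5
off 0x02: read f8 e0 as big → 0xf8e0
  top 5b → 0x1f → bor [RR]
  rd@[10:8]=0x0 ⇒ $0
  rs@[7:5]=0x7 ⇒ $7
off 0x04: read 68 02 as big → 0x6802
  top 5b → 0xd → b [J]
  imm@[10:0]=0x2 ⇒ #2
off 0x06: read 5e 88 as big → 0x5e88
  top 5b → 0xb → andi [RI]
  rd@[10:8]=0x6 ⇒ $6
  imm@[7:0]=0x88 ⇒ #136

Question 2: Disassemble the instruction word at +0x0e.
+0x0e: 06 00 ⇒ word 0x0600 (big)
  top 5b → 0x0 → push [R]
  rd: (w>>8)&0x7=0x6 → $6

push $6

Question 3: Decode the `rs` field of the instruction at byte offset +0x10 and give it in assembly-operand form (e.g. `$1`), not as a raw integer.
$1

+0x10: 54 20 ⇒ word 0x5420 (big)
  top 5b → 0xa → sub [RR]
  [10:8] rd=4 = $4
  [7:5] rs=1 = $1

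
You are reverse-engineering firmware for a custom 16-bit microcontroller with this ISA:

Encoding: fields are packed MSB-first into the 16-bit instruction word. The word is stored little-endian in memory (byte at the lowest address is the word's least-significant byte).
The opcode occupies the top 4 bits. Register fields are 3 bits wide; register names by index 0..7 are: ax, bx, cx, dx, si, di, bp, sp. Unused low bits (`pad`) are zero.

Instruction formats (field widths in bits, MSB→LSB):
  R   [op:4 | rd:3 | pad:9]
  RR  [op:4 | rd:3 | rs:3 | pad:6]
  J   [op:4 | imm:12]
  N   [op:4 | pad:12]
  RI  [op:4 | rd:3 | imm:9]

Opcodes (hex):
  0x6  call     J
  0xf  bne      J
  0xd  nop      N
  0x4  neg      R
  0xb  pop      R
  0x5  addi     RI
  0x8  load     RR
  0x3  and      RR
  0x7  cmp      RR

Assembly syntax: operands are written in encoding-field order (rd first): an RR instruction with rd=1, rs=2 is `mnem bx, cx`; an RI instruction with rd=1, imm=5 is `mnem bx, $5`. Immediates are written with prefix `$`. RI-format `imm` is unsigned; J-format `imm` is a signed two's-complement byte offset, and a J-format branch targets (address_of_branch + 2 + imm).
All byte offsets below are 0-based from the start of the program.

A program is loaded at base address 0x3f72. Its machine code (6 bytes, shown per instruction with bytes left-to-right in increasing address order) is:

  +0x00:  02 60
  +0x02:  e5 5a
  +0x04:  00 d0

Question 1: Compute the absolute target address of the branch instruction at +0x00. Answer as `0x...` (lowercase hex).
@+00  little-endian(02 60) = 0x6002
  top 4b → 0x6 → call [J]
  imm: (w>>0)&0xfff=0x2 → $2
  target = base 0x3f72 + off 0x00 + 2 + imm 2 = 0x3f76

0x3f76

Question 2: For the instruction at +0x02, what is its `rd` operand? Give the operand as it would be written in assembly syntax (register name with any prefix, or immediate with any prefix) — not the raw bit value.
di

+0x02: e5 5a ⇒ word 0x5ae5 (little)
  op=0x5ae5>>12=0x5 ⇒ addi (RI)
  [11:9] rd=5 = di
  [8:0] imm=229 = $229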